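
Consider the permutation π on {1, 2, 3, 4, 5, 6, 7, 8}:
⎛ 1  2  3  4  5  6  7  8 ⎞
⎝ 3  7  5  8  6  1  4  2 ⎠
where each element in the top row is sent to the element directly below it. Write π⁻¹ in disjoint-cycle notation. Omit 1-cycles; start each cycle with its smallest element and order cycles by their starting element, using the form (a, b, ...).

(1, 6, 5, 3)(2, 8, 4, 7)

First write π in disjoint cycles: (1, 3, 5, 6)(2, 7, 4, 8).
Reversing each cycle (and rotating so the smallest element leads) gives π⁻¹ = (1, 6, 5, 3)(2, 8, 4, 7).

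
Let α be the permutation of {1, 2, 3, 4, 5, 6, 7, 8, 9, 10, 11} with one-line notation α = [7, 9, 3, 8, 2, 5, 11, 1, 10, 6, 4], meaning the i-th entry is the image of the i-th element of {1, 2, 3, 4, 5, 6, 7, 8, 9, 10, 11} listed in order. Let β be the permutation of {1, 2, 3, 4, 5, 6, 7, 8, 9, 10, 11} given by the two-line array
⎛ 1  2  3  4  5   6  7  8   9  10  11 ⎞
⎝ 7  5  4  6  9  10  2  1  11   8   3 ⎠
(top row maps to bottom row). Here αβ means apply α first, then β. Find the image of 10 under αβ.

10

α(10) = 6, then β(6) = 10; composing gives (αβ)(10) = 10.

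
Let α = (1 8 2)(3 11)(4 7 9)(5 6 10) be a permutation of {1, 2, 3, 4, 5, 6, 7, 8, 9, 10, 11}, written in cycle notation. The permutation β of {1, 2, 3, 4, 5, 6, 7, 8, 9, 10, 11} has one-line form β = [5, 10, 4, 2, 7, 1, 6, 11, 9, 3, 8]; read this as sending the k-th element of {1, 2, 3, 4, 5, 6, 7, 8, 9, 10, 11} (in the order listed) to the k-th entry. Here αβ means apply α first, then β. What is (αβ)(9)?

2

(αβ)(9) = β(α(9)). α(9) = 4, then β(4) = 2. So (αβ)(9) = 2.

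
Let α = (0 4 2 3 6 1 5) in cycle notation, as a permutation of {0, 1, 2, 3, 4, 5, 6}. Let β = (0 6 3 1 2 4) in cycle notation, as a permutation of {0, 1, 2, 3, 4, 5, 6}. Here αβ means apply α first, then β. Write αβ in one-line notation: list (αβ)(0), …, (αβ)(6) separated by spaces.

0 5 1 3 4 6 2

Chase each element through α then β: 0 → 4 → 0; 1 → 5 → 5; 2 → 3 → 1; 3 → 6 → 3; 4 → 2 → 4; 5 → 0 → 6; 6 → 1 → 2.
Collecting the images, αβ = [0 5 1 3 4 6 2].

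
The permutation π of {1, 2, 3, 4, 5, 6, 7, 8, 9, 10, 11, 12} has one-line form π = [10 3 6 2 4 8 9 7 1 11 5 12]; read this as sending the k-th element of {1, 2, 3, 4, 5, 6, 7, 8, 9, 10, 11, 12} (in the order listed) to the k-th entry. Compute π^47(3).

7

Tracing 3 → 6 → … returns to 3 after 11 steps, so 3 lies in an 11-cycle (1, 10, 11, 5, 4, 2, 3, 6, 8, 7, 9).
Powers repeat with period 11 on this cycle, and 47 mod 11 = 3, so π^47(3) = π^3(3).
Stepping 3 places around the cycle: 3 → 6 → 8 → 7.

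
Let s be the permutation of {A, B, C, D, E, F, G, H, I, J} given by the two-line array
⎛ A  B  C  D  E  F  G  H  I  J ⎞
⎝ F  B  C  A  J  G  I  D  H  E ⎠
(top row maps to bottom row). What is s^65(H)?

Tracing H → D → … returns to H after 6 steps, so H lies in a 6-cycle (A F G I H D).
On a 6-cycle, s^6 is the identity, so s^65 = s^5 there (65 ≡ 5 mod 6).
Stepping 5 places around the cycle: H → D → A → F → G → I.

I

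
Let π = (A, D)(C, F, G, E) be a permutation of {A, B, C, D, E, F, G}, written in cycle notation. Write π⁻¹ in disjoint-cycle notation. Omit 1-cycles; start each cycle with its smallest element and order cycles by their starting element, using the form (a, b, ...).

(A, D)(C, E, G, F)

The inverse reverses each cycle.
Reversing each cycle of π and rotating so the smallest element leads gives (A, D)(C, E, G, F).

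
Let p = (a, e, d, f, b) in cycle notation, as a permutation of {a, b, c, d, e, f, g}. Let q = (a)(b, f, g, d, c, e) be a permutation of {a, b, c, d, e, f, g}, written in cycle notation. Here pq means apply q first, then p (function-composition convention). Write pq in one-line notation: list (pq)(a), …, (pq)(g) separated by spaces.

For each element, apply q then p: a → a → e; b → f → b; c → e → d; d → c → c; e → b → a; f → g → g; g → d → f.
So pq in one-line form is e b d c a g f.

e b d c a g f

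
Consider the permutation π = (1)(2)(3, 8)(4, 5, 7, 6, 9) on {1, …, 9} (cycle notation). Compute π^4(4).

9

4 lies in the 5-cycle (4, 5, 7, 6, 9).
Advancing 4 steps from 4: 4 → 5 → 7 → 6 → 9.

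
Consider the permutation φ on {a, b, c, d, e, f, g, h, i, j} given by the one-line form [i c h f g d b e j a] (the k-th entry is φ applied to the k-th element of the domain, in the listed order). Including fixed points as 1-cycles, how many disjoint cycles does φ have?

3

The cycle decomposition is (a, i, j)(b, c, h, e, g)(d, f), which has 3 cycles (counting 1-cycles).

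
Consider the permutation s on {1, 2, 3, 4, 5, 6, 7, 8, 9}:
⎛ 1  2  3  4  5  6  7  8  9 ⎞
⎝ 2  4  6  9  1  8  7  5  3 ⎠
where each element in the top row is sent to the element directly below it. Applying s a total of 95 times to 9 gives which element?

4

Tracing 9 → 3 → … returns to 9 after 8 steps, so 9 lies in an 8-cycle (1, 2, 4, 9, 3, 6, 8, 5).
Since the cycle has length 8, s^95 acts on it the same as s^7 (95 mod 8 = 7).
Stepping 7 places around the cycle: 9 → 3 → 6 → 8 → 5 → 1 → 2 → 4.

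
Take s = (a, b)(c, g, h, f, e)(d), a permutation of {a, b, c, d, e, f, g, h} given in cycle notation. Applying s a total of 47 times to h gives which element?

h lies in the 5-cycle (c, g, h, f, e).
On a 5-cycle, s^5 is the identity, so s^47 = s^2 there (47 ≡ 2 mod 5).
Advancing 2 steps from h: h → f → e.

e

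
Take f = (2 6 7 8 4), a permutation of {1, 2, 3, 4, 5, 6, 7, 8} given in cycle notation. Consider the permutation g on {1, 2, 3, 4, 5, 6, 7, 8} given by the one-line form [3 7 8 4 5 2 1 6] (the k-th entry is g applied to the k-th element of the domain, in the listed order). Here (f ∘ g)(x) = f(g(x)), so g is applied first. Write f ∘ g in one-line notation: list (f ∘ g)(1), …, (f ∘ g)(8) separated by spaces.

3 8 4 2 5 6 1 7

(f ∘ g)(x) = f(g(x)). Computing each image: f(g(1)) = f(3) = 3, f(g(2)) = f(7) = 8, f(g(3)) = f(8) = 4, f(g(4)) = f(4) = 2, f(g(5)) = f(5) = 5, f(g(6)) = f(2) = 6, f(g(7)) = f(1) = 1, f(g(8)) = f(6) = 7.
Hence f ∘ g = [3 8 4 2 5 6 1 7].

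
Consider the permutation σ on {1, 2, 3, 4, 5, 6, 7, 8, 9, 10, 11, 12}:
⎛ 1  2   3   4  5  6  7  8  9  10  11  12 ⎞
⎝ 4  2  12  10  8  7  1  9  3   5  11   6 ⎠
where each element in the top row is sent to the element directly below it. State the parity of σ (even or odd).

odd

In disjoint-cycle form the cycle lengths are 10, 1, 1.
A cycle is odd iff its length is even; σ has 1 even-length cycle, so sgn(σ) = (−1)^1 and σ is odd.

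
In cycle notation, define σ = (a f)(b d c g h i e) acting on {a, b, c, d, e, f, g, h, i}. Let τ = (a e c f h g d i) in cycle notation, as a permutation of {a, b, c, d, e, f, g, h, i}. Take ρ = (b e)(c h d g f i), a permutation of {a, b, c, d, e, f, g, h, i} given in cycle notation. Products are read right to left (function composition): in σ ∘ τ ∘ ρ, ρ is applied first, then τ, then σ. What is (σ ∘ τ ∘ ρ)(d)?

(σ ∘ τ ∘ ρ)(d) = σ(τ(ρ(d))). ρ(d) = g, then τ(g) = d, then σ(d) = c, so the result is c.

c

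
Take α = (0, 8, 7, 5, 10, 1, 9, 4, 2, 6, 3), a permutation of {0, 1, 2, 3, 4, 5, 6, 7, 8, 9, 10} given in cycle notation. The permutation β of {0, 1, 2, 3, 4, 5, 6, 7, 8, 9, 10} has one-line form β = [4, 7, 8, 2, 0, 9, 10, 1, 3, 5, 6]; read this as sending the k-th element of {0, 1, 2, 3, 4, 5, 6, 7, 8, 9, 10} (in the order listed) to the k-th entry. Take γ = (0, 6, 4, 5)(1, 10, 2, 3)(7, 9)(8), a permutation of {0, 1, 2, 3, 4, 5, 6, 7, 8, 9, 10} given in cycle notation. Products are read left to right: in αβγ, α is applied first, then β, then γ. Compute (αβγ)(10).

9

(αβγ)(10) = γ(β(α(10))). α(10) = 1, then β(1) = 7, then γ(7) = 9, so the result is 9.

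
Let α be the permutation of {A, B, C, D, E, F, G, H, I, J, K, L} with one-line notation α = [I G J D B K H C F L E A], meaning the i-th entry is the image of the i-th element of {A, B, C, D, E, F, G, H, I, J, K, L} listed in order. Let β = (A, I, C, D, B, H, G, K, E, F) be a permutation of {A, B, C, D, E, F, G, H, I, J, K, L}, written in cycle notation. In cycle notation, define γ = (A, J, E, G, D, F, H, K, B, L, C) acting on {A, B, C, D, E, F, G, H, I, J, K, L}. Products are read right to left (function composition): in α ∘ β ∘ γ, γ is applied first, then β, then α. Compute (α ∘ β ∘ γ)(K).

(α ∘ β ∘ γ)(K) = α(β(γ(K))). γ(K) = B, then β(B) = H, then α(H) = C, so the result is C.

C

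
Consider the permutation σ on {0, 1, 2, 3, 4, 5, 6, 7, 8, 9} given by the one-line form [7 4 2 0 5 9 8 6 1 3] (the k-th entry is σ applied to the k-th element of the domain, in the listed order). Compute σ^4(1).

Tracing 1 → 4 → … returns to 1 after 9 steps, so 1 lies in a 9-cycle (0 7 6 8 1 4 5 9 3).
Advancing 4 steps from 1: 1 → 4 → 5 → 9 → 3.

3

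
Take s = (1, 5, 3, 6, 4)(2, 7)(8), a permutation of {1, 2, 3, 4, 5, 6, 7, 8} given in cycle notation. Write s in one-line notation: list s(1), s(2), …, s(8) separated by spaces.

5 7 6 1 3 4 2 8

Reading each image from the cycles: 1↦5, 2↦7, 3↦6, 4↦1, 5↦3, 6↦4, 7↦2, 8↦8.
Listing these in domain order gives 5 7 6 1 3 4 2 8.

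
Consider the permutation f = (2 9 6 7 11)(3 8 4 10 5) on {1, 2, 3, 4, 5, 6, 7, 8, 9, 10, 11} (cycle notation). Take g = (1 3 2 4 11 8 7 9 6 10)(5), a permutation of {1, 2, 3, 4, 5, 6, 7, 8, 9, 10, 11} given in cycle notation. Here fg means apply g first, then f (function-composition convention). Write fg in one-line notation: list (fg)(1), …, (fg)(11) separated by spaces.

(fg)(x) = f(g(x)). Computing each image: f(g(1)) = f(3) = 8, f(g(2)) = f(4) = 10, f(g(3)) = f(2) = 9, f(g(4)) = f(11) = 2, f(g(5)) = f(5) = 3, f(g(6)) = f(10) = 5, f(g(7)) = f(9) = 6, f(g(8)) = f(7) = 11, f(g(9)) = f(6) = 7, f(g(10)) = f(1) = 1, f(g(11)) = f(8) = 4.
Hence fg = [8 10 9 2 3 5 6 11 7 1 4].

8 10 9 2 3 5 6 11 7 1 4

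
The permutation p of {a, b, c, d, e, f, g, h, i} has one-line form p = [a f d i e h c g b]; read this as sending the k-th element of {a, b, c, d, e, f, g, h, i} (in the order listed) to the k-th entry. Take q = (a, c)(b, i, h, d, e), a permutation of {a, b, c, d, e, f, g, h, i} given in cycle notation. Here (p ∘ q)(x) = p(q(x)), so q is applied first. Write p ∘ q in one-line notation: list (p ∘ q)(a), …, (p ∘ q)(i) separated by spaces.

d b a e f h c i g

Chase each element through q then p: a → c → d; b → i → b; c → a → a; d → e → e; e → b → f; f → f → h; g → g → c; h → d → i; i → h → g.
Collecting the images, p ∘ q = [d b a e f h c i g].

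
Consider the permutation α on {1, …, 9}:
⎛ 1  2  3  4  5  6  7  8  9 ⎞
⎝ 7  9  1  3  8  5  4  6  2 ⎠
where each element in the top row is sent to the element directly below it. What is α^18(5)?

5

Tracing 5 → 8 → … returns to 5 after 3 steps, so 5 lies in a 3-cycle (5, 8, 6).
On a 3-cycle, α^3 is the identity, so α^18 = α^0 there (18 ≡ 0 mod 3).
So α^18(5) = 5.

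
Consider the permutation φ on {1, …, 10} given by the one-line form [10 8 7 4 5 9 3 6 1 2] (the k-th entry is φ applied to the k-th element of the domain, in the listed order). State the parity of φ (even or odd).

In disjoint-cycle form the cycle lengths are 6, 2, 1, 1.
A cycle of length ℓ contributes ℓ−1 transpositions, so φ is a product of 5 + 1 = 6 transpositions — even.

even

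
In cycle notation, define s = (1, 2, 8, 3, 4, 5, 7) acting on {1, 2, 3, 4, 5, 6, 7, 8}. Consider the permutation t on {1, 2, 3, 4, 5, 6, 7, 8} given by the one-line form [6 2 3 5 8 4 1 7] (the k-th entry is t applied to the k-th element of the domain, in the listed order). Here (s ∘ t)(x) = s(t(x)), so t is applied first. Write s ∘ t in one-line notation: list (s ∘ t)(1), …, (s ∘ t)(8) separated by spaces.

6 8 4 7 3 5 2 1

Chase each element through t then s: 1 → 6 → 6; 2 → 2 → 8; 3 → 3 → 4; 4 → 5 → 7; 5 → 8 → 3; 6 → 4 → 5; 7 → 1 → 2; 8 → 7 → 1.
Collecting the images, s ∘ t = [6 8 4 7 3 5 2 1].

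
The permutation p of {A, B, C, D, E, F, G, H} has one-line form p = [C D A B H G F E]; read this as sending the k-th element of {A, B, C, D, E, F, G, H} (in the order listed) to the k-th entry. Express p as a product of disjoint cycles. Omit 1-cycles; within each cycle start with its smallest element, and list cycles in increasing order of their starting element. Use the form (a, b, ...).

Start at A and follow images: A → C → A, giving the cycle (A, C).
Repeating from the next unused element and collecting all non-trivial cycles gives (A, C)(B, D)(E, H)(F, G).

(A, C)(B, D)(E, H)(F, G)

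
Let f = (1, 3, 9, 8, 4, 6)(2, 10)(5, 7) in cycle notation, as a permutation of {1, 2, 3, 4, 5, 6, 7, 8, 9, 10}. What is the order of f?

6

The disjoint cycles have lengths 6, 2, 2.
The order is lcm(6, 2, 2) = 6.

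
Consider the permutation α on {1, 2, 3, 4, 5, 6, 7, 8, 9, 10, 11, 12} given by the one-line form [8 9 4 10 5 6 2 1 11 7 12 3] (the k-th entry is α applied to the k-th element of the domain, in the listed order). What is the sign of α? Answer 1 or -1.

In disjoint-cycle form the cycle lengths are 8, 2, 1, 1.
A cycle of length ℓ contributes ℓ−1 transpositions, so α is a product of 7 + 1 = 8 transpositions — even.

1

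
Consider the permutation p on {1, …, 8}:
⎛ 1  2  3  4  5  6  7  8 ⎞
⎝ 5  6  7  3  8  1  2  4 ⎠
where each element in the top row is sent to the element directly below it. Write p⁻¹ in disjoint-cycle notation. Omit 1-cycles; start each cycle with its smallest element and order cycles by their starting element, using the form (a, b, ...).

The cycle decomposition of p is (1, 5, 8, 4, 3, 7, 2, 6).
The inverse reverses every cycle; in canonical form, p⁻¹ = (1, 6, 2, 7, 3, 4, 8, 5).

(1, 6, 2, 7, 3, 4, 8, 5)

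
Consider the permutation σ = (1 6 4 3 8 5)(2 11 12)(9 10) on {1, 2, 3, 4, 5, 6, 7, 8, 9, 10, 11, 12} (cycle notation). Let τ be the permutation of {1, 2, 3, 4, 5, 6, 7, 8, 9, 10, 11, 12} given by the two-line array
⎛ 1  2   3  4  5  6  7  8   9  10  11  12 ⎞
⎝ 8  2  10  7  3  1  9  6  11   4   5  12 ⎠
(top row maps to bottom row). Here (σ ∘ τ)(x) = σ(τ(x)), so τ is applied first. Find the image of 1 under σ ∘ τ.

5

(σ ∘ τ)(1) = σ(τ(1)). τ(1) = 8, then σ(8) = 5. So (σ ∘ τ)(1) = 5.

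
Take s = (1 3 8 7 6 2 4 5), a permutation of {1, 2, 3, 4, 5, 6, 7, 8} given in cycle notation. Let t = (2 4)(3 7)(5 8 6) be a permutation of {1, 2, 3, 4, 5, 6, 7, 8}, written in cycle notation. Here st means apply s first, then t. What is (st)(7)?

5

(st)(7) = t(s(7)). s(7) = 6, then t(6) = 5. So (st)(7) = 5.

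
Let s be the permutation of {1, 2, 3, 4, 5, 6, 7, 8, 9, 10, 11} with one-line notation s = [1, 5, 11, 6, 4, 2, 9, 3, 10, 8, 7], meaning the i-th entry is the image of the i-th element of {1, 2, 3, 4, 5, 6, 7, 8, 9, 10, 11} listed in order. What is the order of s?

Writing s as disjoint cycles, the cycle lengths are 6, 4, 1.
The order is lcm(6, 4) = 12.

12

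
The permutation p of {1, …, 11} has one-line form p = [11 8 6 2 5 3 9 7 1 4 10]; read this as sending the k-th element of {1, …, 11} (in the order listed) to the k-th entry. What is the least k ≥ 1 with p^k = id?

Writing p as disjoint cycles, the cycle lengths are 8, 2, 1.
The order of p is the least common multiple of its cycle lengths: lcm(8, 2) = 8.

8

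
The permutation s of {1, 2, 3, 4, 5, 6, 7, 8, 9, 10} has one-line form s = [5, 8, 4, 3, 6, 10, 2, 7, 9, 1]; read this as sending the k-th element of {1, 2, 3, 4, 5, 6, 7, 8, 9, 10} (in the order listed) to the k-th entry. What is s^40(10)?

Tracing 10 → 1 → … returns to 10 after 4 steps, so 10 lies in a 4-cycle (1, 5, 6, 10).
On a 4-cycle, s^4 is the identity, so s^40 = s^0 there (40 ≡ 0 mod 4).
So s^40(10) = 10.

10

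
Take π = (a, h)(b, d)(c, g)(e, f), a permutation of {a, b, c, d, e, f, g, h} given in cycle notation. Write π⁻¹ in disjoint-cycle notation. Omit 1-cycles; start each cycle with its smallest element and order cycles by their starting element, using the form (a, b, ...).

The inverse reverses each cycle.
After reversing and putting each cycle's least element first, π⁻¹ = (a, h)(b, d)(c, g)(e, f).

(a, h)(b, d)(c, g)(e, f)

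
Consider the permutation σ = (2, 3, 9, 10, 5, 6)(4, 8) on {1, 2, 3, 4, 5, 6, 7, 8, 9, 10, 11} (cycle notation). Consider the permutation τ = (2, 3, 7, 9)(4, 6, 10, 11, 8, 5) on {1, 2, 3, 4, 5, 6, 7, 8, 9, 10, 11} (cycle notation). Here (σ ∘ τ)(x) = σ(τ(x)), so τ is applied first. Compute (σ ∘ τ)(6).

(σ ∘ τ)(6) = σ(τ(6)). τ(6) = 10, then σ(10) = 5. So (σ ∘ τ)(6) = 5.

5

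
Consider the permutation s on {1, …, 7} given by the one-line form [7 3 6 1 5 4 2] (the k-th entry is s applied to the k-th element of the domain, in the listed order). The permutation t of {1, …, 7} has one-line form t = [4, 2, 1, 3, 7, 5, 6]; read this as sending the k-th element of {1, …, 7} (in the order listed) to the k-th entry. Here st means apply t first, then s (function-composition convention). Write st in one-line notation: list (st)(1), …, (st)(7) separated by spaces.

(st)(x) = s(t(x)). Computing each image: s(t(1)) = s(4) = 1, s(t(2)) = s(2) = 3, s(t(3)) = s(1) = 7, s(t(4)) = s(3) = 6, s(t(5)) = s(7) = 2, s(t(6)) = s(5) = 5, s(t(7)) = s(6) = 4.
Hence st = [1 3 7 6 2 5 4].

1 3 7 6 2 5 4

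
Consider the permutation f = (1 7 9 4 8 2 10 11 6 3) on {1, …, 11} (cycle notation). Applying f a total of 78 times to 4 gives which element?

4 lies in the 10-cycle (1 7 9 4 8 2 10 11 6 3).
Since the cycle has length 10, f^78 acts on it the same as f^8 (78 mod 10 = 8).
Stepping 8 places around the cycle: 4 → 8 → 2 → 10 → 11 → 6 → 3 → 1 → 7.

7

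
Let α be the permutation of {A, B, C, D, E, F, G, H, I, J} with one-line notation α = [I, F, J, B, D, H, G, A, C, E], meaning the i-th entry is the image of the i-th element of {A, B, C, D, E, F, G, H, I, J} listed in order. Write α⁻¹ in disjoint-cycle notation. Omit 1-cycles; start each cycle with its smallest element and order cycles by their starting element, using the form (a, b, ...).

(A, H, F, B, D, E, J, C, I)

First write α in disjoint cycles: (A, I, C, J, E, D, B, F, H).
The inverse reverses every cycle; in canonical form, α⁻¹ = (A, H, F, B, D, E, J, C, I).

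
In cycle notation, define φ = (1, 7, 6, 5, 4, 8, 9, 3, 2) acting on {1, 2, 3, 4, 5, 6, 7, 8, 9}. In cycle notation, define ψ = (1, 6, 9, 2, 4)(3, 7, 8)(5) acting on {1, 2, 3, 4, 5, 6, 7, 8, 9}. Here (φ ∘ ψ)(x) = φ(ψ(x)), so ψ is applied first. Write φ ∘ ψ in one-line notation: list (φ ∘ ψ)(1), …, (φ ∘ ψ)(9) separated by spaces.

Chase each element through ψ then φ: 1 → 6 → 5; 2 → 4 → 8; 3 → 7 → 6; 4 → 1 → 7; 5 → 5 → 4; 6 → 9 → 3; 7 → 8 → 9; 8 → 3 → 2; 9 → 2 → 1.
So φ ∘ ψ in one-line form is 5 8 6 7 4 3 9 2 1.

5 8 6 7 4 3 9 2 1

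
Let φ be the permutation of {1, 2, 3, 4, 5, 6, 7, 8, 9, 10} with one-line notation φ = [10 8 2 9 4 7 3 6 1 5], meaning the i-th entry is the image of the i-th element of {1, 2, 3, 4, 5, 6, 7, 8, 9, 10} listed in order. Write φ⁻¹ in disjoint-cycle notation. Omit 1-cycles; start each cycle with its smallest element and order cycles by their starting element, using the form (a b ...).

(1 9 4 5 10)(2 3 7 6 8)

The cycle decomposition of φ is (1 10 5 4 9)(2 8 6 7 3).
The inverse reverses every cycle; in canonical form, φ⁻¹ = (1 9 4 5 10)(2 3 7 6 8).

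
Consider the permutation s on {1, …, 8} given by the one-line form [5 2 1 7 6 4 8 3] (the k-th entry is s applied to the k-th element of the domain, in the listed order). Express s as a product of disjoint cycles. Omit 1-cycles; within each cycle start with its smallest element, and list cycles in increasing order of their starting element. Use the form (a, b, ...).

(1, 5, 6, 4, 7, 8, 3)

From 1: 1 → 5 → 6 → 4 → 7 → 8 → 3 → 1, closing the cycle (1, 5, 6, 4, 7, 8, 3).
Repeating from the next unused element and collecting all non-trivial cycles gives (1, 5, 6, 4, 7, 8, 3).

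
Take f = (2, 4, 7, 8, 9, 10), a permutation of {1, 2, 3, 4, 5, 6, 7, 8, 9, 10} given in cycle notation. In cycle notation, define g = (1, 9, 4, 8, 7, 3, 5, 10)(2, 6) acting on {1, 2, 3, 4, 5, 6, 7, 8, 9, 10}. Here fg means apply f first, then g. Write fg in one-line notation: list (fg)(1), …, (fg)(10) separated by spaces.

Chase each element through f then g: 1 → 1 → 9; 2 → 4 → 8; 3 → 3 → 5; 4 → 7 → 3; 5 → 5 → 10; 6 → 6 → 2; 7 → 8 → 7; 8 → 9 → 4; 9 → 10 → 1; 10 → 2 → 6.
Collecting the images, fg = [9 8 5 3 10 2 7 4 1 6].

9 8 5 3 10 2 7 4 1 6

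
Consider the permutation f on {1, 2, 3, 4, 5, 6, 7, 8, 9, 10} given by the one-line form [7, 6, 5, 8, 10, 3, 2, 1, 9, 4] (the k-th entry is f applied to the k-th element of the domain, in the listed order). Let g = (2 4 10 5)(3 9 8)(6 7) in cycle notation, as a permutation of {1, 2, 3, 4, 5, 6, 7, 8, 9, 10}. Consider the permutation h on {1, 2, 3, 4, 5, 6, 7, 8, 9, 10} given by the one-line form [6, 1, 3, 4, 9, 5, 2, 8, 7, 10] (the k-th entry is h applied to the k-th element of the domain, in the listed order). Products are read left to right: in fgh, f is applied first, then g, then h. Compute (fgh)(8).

6

(fgh)(8) = h(g(f(8))). f(8) = 1, then g(1) = 1, then h(1) = 6, so the result is 6.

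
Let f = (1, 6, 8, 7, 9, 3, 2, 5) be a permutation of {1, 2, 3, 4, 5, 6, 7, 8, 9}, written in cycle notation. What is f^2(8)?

8 lies in the 8-cycle (1, 6, 8, 7, 9, 3, 2, 5).
Advancing 2 steps from 8: 8 → 7 → 9.

9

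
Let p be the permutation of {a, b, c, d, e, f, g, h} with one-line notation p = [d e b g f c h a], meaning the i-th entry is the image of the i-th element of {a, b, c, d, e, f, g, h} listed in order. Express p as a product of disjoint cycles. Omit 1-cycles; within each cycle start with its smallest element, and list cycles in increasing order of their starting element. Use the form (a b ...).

(a d g h)(b e f c)

Start at a and follow images: a → d → g → h → a, giving the cycle (a d g h).
Repeating from the next unused element and collecting all non-trivial cycles gives (a d g h)(b e f c).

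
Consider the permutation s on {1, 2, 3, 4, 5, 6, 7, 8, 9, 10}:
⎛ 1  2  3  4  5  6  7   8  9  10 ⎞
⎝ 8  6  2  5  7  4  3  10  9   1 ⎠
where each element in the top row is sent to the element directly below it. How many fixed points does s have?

1

The fixed points (elements with s(x) = x) are {9}, so there is 1.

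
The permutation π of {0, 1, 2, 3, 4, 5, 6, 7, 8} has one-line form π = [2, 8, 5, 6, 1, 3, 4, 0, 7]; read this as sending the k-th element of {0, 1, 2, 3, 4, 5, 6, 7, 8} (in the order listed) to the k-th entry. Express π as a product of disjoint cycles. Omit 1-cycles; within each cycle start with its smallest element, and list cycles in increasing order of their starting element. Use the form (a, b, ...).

Start at 0 and follow images: 0 → 2 → 5 → 3 → 6 → 4 → 1 → 8 → 7 → 0, giving the cycle (0, 2, 5, 3, 6, 4, 1, 8, 7).
Continuing from each remaining unvisited element yields (0, 2, 5, 3, 6, 4, 1, 8, 7).

(0, 2, 5, 3, 6, 4, 1, 8, 7)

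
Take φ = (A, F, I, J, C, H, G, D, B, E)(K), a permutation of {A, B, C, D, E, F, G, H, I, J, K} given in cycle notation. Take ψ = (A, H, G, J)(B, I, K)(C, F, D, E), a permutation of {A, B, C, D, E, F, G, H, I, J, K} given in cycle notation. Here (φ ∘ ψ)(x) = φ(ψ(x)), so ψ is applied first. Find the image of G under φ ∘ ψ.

ψ(G) = J, then φ(J) = C; composing gives (φ ∘ ψ)(G) = C.

C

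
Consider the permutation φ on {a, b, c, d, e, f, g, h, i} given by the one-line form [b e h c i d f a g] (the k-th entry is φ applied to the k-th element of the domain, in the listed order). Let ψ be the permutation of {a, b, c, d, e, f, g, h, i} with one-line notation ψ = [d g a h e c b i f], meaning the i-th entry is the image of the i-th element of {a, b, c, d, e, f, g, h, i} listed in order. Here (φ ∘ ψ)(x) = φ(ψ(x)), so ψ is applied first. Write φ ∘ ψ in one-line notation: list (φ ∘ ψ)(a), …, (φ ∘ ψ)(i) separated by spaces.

(φ ∘ ψ)(x) = φ(ψ(x)). Computing each image: φ(ψ(a)) = φ(d) = c, φ(ψ(b)) = φ(g) = f, φ(ψ(c)) = φ(a) = b, φ(ψ(d)) = φ(h) = a, φ(ψ(e)) = φ(e) = i, φ(ψ(f)) = φ(c) = h, φ(ψ(g)) = φ(b) = e, φ(ψ(h)) = φ(i) = g, φ(ψ(i)) = φ(f) = d.
Hence φ ∘ ψ = [c f b a i h e g d].

c f b a i h e g d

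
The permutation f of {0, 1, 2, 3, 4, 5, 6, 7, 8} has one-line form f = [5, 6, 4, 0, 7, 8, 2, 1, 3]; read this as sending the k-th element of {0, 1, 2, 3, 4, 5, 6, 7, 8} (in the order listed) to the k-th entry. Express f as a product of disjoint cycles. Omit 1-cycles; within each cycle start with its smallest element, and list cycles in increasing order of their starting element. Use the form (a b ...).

Iterating f from 0 gives 0 → 5 → 8 → 3 → 0; that is the 4-cycle (0 5 8 3).
Repeating from the next unused element and collecting all non-trivial cycles gives (0 5 8 3)(1 6 2 4 7).

(0 5 8 3)(1 6 2 4 7)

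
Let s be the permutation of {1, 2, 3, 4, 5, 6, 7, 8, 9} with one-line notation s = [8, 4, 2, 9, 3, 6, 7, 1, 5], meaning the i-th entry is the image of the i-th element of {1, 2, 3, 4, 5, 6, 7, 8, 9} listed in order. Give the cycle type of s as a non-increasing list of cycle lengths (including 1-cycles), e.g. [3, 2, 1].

[5, 2, 1, 1]

The disjoint cycles are (1, 8)(2, 4, 9, 5, 3)(6)(7), with lengths 5, 2, 1, 1 in non-increasing order.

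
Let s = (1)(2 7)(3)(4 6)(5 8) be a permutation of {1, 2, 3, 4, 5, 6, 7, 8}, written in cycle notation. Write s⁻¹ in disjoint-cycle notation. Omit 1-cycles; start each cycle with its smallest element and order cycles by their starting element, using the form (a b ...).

The inverse reverses each cycle.
Reversing each cycle of s and rotating so the smallest element leads gives (2 7)(4 6)(5 8).

(2 7)(4 6)(5 8)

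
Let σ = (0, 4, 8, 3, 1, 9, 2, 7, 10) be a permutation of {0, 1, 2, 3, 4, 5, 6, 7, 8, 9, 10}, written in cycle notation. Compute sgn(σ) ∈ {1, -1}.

1

The cycle lengths are 9, 1, 1.
A cycle of length ℓ contributes ℓ−1 transpositions, so σ is a product of 8 transpositions — even.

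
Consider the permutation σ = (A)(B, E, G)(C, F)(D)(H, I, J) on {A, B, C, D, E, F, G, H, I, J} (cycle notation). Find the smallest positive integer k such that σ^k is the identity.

The disjoint cycles have lengths 3, 3, 2, 1, 1.
Since disjoint cycles commute, ord(σ) = lcm(3, 3, 2) = 6.

6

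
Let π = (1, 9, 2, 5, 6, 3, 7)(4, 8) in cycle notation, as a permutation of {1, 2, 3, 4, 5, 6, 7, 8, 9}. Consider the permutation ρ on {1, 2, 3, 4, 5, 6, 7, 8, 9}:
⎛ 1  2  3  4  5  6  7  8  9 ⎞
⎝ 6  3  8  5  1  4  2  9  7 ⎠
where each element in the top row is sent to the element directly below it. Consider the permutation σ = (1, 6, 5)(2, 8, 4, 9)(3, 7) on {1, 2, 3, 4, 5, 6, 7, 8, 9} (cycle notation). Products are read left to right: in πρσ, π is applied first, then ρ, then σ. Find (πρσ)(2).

Apply the permutations in order: π(2) = 5, then ρ(5) = 1, then σ(1) = 6. So (πρσ)(2) = 6.

6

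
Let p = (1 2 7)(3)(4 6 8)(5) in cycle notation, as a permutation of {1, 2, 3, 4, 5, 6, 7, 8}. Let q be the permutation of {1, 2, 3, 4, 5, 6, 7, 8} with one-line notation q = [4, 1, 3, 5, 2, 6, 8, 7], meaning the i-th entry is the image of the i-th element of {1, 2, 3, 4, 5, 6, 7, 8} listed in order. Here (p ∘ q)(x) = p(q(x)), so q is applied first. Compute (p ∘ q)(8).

1

First apply q: q(8) = 7, then p(7) = 1. Thus (p ∘ q)(8) = 1.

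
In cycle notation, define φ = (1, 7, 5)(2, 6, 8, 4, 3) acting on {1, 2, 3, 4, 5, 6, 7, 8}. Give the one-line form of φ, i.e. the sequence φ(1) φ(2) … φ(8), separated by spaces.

Each element maps to the next entry in its cycle (wrapping to the front): 1→7, 2→6, 3→2, 4→3, 5→1, 6→8, 7→5, 8→4.
So the one-line form is 7 6 2 3 1 8 5 4.

7 6 2 3 1 8 5 4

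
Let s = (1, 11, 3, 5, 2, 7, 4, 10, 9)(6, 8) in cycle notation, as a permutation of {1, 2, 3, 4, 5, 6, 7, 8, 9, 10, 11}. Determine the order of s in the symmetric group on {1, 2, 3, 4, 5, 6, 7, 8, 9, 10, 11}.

18

The cycle type of s is (9, 2).
Since disjoint cycles commute, ord(s) = lcm(9, 2) = 18.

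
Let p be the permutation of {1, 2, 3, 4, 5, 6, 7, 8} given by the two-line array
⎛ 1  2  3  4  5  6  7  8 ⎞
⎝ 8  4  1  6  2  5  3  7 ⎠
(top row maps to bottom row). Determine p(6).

5

The entry below 6 in the array is 5, so p(6) = 5.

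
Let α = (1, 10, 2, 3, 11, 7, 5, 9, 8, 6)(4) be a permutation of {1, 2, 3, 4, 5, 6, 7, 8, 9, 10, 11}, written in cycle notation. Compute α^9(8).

9

8 lies in the 10-cycle (1, 10, 2, 3, 11, 7, 5, 9, 8, 6).
Stepping 9 places around the cycle: 8 → 6 → 1 → 10 → 2 → 3 → 11 → 7 → 5 → 9.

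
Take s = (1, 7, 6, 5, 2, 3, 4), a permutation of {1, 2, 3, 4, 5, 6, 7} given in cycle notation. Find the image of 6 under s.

6 appears in (1, 7, 6, 5, 2, 3, 4); the next entry (wrapping around) is 5.

5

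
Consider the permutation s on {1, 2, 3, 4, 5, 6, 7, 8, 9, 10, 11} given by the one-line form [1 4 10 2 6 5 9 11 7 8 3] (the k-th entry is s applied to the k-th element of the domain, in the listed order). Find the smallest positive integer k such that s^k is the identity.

4

The disjoint-cycle form of s has cycle lengths 4, 2, 2, 2, 1.
The order is lcm(4, 2, 2, 2) = 4.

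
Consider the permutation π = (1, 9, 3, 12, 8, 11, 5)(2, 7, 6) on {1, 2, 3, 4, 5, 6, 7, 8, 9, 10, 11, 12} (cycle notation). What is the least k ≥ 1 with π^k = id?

21

The disjoint cycles have lengths 7, 3, 1, 1.
The order is lcm(7, 3) = 21.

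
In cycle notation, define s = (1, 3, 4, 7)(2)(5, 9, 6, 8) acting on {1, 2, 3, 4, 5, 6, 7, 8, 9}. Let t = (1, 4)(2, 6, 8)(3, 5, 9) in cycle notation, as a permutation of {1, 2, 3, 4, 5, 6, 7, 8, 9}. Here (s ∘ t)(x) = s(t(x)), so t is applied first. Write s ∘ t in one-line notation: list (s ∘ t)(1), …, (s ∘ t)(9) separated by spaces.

7 8 9 3 6 5 1 2 4

(s ∘ t)(x) = s(t(x)). Computing each image: s(t(1)) = s(4) = 7, s(t(2)) = s(6) = 8, s(t(3)) = s(5) = 9, s(t(4)) = s(1) = 3, s(t(5)) = s(9) = 6, s(t(6)) = s(8) = 5, s(t(7)) = s(7) = 1, s(t(8)) = s(2) = 2, s(t(9)) = s(3) = 4.
Hence s ∘ t = [7 8 9 3 6 5 1 2 4].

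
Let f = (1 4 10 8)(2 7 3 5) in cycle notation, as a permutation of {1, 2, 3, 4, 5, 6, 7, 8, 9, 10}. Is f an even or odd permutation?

The cycle lengths are 4, 4, 1, 1.
A cycle is odd iff its length is even; f has 2 even-length cycles, so sgn(f) = (−1)^2 and f is even.

even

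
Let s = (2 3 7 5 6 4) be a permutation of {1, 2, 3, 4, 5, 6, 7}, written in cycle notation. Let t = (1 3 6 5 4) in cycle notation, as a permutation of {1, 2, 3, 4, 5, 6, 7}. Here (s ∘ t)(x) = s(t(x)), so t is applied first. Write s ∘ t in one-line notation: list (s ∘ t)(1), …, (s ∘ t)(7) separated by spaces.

Chase each element through t then s: 1 → 3 → 7; 2 → 2 → 3; 3 → 6 → 4; 4 → 1 → 1; 5 → 4 → 2; 6 → 5 → 6; 7 → 7 → 5.
So s ∘ t in one-line form is 7 3 4 1 2 6 5.

7 3 4 1 2 6 5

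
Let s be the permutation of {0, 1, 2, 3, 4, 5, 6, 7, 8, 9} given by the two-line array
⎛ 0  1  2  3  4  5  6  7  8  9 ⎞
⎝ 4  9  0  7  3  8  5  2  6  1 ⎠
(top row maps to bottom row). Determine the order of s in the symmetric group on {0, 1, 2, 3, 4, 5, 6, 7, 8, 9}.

30

The disjoint-cycle form of s has cycle lengths 5, 3, 2.
Since disjoint cycles commute, ord(s) = lcm(5, 3, 2) = 30.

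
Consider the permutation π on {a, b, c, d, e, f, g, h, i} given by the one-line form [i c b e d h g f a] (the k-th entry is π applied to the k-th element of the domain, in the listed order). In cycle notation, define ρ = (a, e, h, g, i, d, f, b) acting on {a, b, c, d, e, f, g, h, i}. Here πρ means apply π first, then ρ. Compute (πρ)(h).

b

(πρ)(h) = ρ(π(h)). π(h) = f, then ρ(f) = b. So (πρ)(h) = b.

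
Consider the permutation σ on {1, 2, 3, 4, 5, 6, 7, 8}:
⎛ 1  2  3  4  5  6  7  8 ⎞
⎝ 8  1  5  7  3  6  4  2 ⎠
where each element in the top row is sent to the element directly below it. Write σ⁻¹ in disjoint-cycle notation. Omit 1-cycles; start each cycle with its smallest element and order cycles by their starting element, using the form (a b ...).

First write σ in disjoint cycles: (1 8 2)(3 5)(4 7).
Reversing each cycle (and rotating so the smallest element leads) gives σ⁻¹ = (1 2 8)(3 5)(4 7).

(1 2 8)(3 5)(4 7)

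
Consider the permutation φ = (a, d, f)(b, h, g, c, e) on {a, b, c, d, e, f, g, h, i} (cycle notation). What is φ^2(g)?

g lies in the 5-cycle (b, h, g, c, e).
Advancing 2 steps from g: g → c → e.

e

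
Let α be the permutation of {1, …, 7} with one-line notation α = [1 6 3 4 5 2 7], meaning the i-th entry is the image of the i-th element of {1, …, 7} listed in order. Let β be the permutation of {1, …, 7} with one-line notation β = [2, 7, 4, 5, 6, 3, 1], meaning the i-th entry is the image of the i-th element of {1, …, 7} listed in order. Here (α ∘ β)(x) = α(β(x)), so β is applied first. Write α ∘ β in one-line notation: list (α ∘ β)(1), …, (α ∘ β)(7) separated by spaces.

6 7 4 5 2 3 1

For each element, apply β then α: 1 → 2 → 6; 2 → 7 → 7; 3 → 4 → 4; 4 → 5 → 5; 5 → 6 → 2; 6 → 3 → 3; 7 → 1 → 1.
So α ∘ β in one-line form is 6 7 4 5 2 3 1.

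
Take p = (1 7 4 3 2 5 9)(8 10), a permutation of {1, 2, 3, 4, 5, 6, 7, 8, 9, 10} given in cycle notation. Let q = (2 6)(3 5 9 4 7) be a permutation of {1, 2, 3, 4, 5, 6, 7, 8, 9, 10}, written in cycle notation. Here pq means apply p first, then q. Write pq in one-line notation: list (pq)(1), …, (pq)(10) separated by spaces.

3 9 6 5 4 2 7 10 1 8

For each element, apply p then q: 1 → 7 → 3; 2 → 5 → 9; 3 → 2 → 6; 4 → 3 → 5; 5 → 9 → 4; 6 → 6 → 2; 7 → 4 → 7; 8 → 10 → 10; 9 → 1 → 1; 10 → 8 → 8.
So pq in one-line form is 3 9 6 5 4 2 7 10 1 8.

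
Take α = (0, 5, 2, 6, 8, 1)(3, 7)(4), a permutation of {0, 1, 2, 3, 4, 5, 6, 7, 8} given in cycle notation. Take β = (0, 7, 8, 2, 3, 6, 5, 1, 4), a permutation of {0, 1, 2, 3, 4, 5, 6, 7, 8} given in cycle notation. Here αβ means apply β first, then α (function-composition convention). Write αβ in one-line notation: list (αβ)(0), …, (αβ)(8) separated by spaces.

3 4 7 8 5 0 2 1 6

For each element, apply β then α: 0 → 7 → 3; 1 → 4 → 4; 2 → 3 → 7; 3 → 6 → 8; 4 → 0 → 5; 5 → 1 → 0; 6 → 5 → 2; 7 → 8 → 1; 8 → 2 → 6.
Collecting the images, αβ = [3 4 7 8 5 0 2 1 6].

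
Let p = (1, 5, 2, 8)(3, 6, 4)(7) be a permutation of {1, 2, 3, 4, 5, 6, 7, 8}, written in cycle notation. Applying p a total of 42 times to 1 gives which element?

1 lies in the 4-cycle (1, 5, 2, 8).
Powers repeat with period 4 on this cycle, and 42 mod 4 = 2, so p^42(1) = p^2(1).
Stepping 2 places around the cycle: 1 → 5 → 2.

2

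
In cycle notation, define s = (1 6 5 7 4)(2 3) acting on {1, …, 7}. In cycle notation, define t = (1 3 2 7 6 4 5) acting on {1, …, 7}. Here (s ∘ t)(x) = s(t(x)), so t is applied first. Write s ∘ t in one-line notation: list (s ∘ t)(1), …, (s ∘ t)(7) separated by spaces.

2 4 3 7 6 1 5

For each element, apply t then s: 1 → 3 → 2; 2 → 7 → 4; 3 → 2 → 3; 4 → 5 → 7; 5 → 1 → 6; 6 → 4 → 1; 7 → 6 → 5.
So s ∘ t in one-line form is 2 4 3 7 6 1 5.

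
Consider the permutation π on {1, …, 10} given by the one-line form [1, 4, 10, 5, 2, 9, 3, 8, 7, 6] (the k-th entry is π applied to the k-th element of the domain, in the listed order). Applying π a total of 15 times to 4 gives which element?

4

Tracing 4 → 5 → … returns to 4 after 3 steps, so 4 lies in a 3-cycle (2, 4, 5).
Powers repeat with period 3 on this cycle, and 15 mod 3 = 0, so π^15(4) = π^0(4).
So π^15(4) = 4.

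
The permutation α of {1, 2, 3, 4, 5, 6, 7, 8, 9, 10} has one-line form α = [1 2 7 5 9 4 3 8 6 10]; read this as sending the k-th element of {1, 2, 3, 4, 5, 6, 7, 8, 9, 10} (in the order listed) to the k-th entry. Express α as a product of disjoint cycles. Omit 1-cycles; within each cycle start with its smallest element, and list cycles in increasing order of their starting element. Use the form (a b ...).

(3 7)(4 5 9 6)

Iterating α from 3 gives 3 → 7 → 3; that is the 2-cycle (3 7).
Continuing from each remaining unvisited element yields (3 7)(4 5 9 6).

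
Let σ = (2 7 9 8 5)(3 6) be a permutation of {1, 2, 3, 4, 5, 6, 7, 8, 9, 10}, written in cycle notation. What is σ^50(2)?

2

2 lies in the 5-cycle (2 7 9 8 5).
Powers repeat with period 5 on this cycle, and 50 mod 5 = 0, so σ^50(2) = σ^0(2).
So σ^50(2) = 2.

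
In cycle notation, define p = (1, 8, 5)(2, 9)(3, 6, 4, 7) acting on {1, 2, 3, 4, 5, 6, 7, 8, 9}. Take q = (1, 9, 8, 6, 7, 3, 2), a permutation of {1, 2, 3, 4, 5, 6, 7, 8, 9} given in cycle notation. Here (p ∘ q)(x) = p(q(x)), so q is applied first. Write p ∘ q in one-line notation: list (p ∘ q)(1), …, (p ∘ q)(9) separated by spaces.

2 8 9 7 1 3 6 4 5

For each element, apply q then p: 1 → 9 → 2; 2 → 1 → 8; 3 → 2 → 9; 4 → 4 → 7; 5 → 5 → 1; 6 → 7 → 3; 7 → 3 → 6; 8 → 6 → 4; 9 → 8 → 5.
Collecting the images, p ∘ q = [2 8 9 7 1 3 6 4 5].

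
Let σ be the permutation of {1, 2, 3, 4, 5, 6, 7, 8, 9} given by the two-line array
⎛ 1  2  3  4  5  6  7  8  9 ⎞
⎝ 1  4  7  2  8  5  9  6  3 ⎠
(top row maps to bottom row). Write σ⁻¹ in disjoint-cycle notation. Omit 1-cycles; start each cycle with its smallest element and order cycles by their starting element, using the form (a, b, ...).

(2, 4)(3, 9, 7)(5, 6, 8)

The cycle decomposition of σ is (2, 4)(3, 7, 9)(5, 8, 6).
The inverse reverses every cycle; in canonical form, σ⁻¹ = (2, 4)(3, 9, 7)(5, 6, 8).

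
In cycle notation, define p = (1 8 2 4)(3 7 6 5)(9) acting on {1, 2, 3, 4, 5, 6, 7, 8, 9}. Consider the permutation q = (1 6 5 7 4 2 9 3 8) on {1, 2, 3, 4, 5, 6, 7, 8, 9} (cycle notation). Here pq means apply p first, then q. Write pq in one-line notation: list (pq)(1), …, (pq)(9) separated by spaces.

1 2 4 6 8 7 5 9 3

Chase each element through p then q: 1 → 8 → 1; 2 → 4 → 2; 3 → 7 → 4; 4 → 1 → 6; 5 → 3 → 8; 6 → 5 → 7; 7 → 6 → 5; 8 → 2 → 9; 9 → 9 → 3.
So pq in one-line form is 1 2 4 6 8 7 5 9 3.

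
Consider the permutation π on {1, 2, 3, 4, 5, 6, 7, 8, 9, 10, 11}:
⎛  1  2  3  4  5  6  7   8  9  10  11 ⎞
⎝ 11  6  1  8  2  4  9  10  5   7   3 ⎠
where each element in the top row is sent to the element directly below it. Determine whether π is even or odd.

odd

In disjoint-cycle form the cycle lengths are 8, 3.
A cycle is odd iff its length is even; π has 1 even-length cycle, so sgn(π) = (−1)^1 and π is odd.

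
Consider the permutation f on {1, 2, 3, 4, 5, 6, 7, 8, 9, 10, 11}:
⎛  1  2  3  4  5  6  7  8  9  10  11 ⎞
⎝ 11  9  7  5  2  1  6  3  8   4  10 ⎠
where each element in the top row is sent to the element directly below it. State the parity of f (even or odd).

In disjoint-cycle form the cycle lengths are 11.
A cycle of length ℓ contributes ℓ−1 transpositions, so f is a product of 10 transpositions — even.

even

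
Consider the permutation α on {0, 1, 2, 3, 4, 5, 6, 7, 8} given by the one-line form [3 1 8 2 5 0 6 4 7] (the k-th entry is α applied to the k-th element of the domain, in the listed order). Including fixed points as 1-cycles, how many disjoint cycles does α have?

The cycle decomposition is (0 3 2 8 7 4 5)(1)(6), which has 3 cycles (counting 1-cycles).

3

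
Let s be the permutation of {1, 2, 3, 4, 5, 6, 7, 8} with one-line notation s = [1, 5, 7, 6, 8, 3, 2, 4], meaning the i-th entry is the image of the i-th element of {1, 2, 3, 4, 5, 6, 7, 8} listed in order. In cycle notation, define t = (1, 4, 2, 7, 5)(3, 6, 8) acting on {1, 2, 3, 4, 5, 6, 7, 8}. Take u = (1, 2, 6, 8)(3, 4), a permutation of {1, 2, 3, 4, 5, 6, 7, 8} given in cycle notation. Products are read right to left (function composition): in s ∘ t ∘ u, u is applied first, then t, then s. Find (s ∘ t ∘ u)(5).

Chase 5: u(5) = 5; t(5) = 1; s(1) = 1. Hence (s ∘ t ∘ u)(5) = 1.

1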